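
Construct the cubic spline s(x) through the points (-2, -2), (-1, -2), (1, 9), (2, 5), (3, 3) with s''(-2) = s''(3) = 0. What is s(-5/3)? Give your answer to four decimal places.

Put m_i = s'' at the i-th knot. Here h = (1, 2, 1, 1) and Δ = (0, 11/2, -4, -2), so the interior equations h_(i-1)·m_(i-1) + 2(h_(i-1)+h_i)·m_i + h_i·m_(i+1) = 6(Δ_i − Δ_(i-1)) read
  1·m_0 + 6·m_1 + 2·m_2 = 6(Δ_1 - Δ_0) = 33
  2·m_1 + 6·m_2 + 1·m_3 = 6(Δ_2 - Δ_1) = -57
  1·m_2 + 4·m_3 + 1·m_4 = 6(Δ_3 - Δ_2) = 12
Natural end conditions: m_0 = m_4 = 0.
Hence m_0 = 0, m_1 = 1239/122, m_2 = -852/61, m_3 = 396/61, m_4 = 0.
On [-2, -1], s(x) = -2 - 413/244·(x + 2) + 0·(x + 2)² + 413/244·(x + 2)³.
With (x + 2) = 1/3: s(-5/3) = -4120/1647.

-2.5015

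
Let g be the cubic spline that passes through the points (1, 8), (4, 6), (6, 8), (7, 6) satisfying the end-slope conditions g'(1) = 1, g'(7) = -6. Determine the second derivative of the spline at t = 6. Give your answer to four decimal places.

-1.8947

With M_i denoting the second derivative at x_i, h_i = 3, 2, 1, and Δ_i = (y_(i+1) − y_i)/h_i = -2/3, 1, -2:
  3·M_0 + 10·M_1 + 2·M_2 = 6(Δ_1 - Δ_0) = 10
  2·M_1 + 6·M_2 + 1·M_3 = 6(Δ_2 - Δ_1) = -18
Clamped end conditions give two more equations: 2h_0·M_0 + h_0·M_1 = 6(Δ_0 - g'(1)) = -10 and h_2·M_2 + 2h_2·M_3 = 6(g'(7) - Δ_2) = -24.
Solving: M_0 = -158/57, M_1 = 42/19, M_2 = -36/19, M_3 = -210/19.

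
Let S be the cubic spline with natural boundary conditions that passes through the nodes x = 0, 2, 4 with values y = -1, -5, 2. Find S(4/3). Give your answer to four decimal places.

With σ_i denoting the second derivative at x_i, h_i = 2, 2, and Δ_i = (y_(i+1) − y_i)/h_i = -2, 7/2:
  2·σ_0 + 8·σ_1 + 2·σ_2 = 6(Δ_1 - Δ_0) = 33
Natural end conditions: σ_0 = σ_2 = 0.
Solving: σ_0 = 0, σ_1 = 33/8, σ_2 = 0.
On [0, 2], S(x) = -1 - 27/8·x + 0·x² + 11/32·x³.
With x = 4/3: S(4/3) = -253/54.

-4.6852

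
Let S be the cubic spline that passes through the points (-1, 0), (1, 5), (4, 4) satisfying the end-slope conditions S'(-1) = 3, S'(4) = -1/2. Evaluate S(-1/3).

With M_i denoting the second derivative at x_i, h_i = 2, 3, and Δ_i = (y_(i+1) − y_i)/h_i = 5/2, -1/3:
  2·M_0 + 10·M_1 + 3·M_2 = 6(Δ_1 - Δ_0) = -17
Clamped end conditions give two more equations: 2h_0·M_0 + h_0·M_1 = 6(Δ_0 - S'(-1)) = -3 and h_1·M_1 + 2h_1·M_2 = 6(S'(4) - Δ_1) = -1.
Forward elimination and back-substitution give M_0 = 1/4, M_1 = -2, M_2 = 5/6.
On [-1, 1], S(t) = 0 + 3·(t + 1) + 1/8·(t + 1)² - 3/16·(t + 1)³.
With (t + 1) = 2/3: S(-1/3) = 2.

2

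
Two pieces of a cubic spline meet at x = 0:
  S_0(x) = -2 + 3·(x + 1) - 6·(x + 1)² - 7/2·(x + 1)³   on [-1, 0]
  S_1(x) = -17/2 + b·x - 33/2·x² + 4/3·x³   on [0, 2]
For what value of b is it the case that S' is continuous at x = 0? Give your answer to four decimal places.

-19.5000

S_0'(x) = 3 - 12·(x + 1) - 21/2·(x + 1)², so S_0'(0) = -39/2. On the right, S_1'(0) = b, so b = -39/2.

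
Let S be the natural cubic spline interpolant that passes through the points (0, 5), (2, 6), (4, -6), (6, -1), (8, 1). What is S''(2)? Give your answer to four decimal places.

-7.1250

Let m_i = S''(x_i). Step sizes h_i = 2, 2, 2, 2; slopes of the chords Δ_i = (y_(i+1) - y_i)/h_i = 1/2, -6, 5/2, 1.
  2·m_0 + 8·m_1 + 2·m_2 = 6(Δ_1 - Δ_0) = -39
  2·m_1 + 8·m_2 + 2·m_3 = 6(Δ_2 - Δ_1) = 51
  2·m_2 + 8·m_3 + 2·m_4 = 6(Δ_3 - Δ_2) = -9
Natural end conditions: m_0 = m_4 = 0.
Solving: m_0 = 0, m_1 = -57/8, m_2 = 9, m_3 = -27/8, m_4 = 0.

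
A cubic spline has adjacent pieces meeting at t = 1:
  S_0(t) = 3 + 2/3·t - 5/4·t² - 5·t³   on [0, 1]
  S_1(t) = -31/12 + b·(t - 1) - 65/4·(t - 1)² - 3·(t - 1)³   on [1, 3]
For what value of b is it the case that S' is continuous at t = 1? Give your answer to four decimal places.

-16.8333

S_0'(t) = 2/3 - 5/2·t - 15·t², so S_0'(1) = -101/6. On the right, S_1'(1) = b, so b = -101/6.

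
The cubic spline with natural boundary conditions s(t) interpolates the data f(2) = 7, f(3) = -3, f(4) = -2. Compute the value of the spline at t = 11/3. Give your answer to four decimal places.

Write σ_i for s''(x_i). With h_i = 1, 1 and divided differences Δ_i = -10, 1, the continuity of s' gives the tridiagonal system
  1·σ_0 + 4·σ_1 + 1·σ_2 = 6(Δ_1 - Δ_0) = 66
Natural end conditions: σ_0 = σ_2 = 0.
Forward elimination and back-substitution give σ_0 = 0, σ_1 = 33/2, σ_2 = 0.
On [3, 4], s(t) = -3 - 9/2·(t - 3) + 33/4·(t - 3)² - 11/4·(t - 3)³.
With (t - 3) = 2/3: s(11/3) = -85/27.

-3.1481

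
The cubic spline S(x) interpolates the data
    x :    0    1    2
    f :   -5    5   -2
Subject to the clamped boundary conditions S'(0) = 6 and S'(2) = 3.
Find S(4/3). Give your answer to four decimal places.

With σ_i denoting the second derivative at x_i, h_i = 1, 1, and Δ_i = (y_(i+1) − y_i)/h_i = 10, -7:
  1·σ_0 + 4·σ_1 + 1·σ_2 = 6(Δ_1 - Δ_0) = -102
Clamped end conditions give two more equations: 2h_0·σ_0 + h_0·σ_1 = 6(Δ_0 - S'(0)) = 24 and h_1·σ_1 + 2h_1·σ_2 = 6(S'(2) - Δ_1) = 60.
Forward elimination and back-substitution give σ_0 = 36, σ_1 = -48, σ_2 = 54.
On [1, 2], S(x) = 5 + 0·(x - 1) - 24·(x - 1)² + 17·(x - 1)³.
With (x - 1) = 1/3: S(4/3) = 80/27.

2.9630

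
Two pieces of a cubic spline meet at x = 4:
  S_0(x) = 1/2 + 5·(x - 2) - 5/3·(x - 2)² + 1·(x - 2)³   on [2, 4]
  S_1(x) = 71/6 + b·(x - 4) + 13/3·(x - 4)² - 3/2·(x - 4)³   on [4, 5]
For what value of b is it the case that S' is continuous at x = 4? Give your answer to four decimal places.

10.3333

S_0'(x) = 5 - 10/3·(x - 2) + 3·(x - 2)², so S_0'(4) = 31/3. On the right, S_1'(4) = b, so b = 31/3.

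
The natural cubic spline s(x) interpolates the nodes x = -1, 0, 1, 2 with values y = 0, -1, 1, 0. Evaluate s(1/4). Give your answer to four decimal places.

Put m_i = s'' at the i-th knot. Here h = (1, 1, 1) and Δ = (-1, 2, -1), so the interior equations h_(i-1)·m_(i-1) + 2(h_(i-1)+h_i)·m_i + h_i·m_(i+1) = 6(Δ_i − Δ_(i-1)) read
  1·m_0 + 4·m_1 + 1·m_2 = 6(Δ_1 - Δ_0) = 18
  1·m_1 + 4·m_2 + 1·m_3 = 6(Δ_2 - Δ_1) = -18
Natural end conditions: m_0 = m_3 = 0.
Solving the tridiagonal system: m_0 = 0, m_1 = 6, m_2 = -6, m_3 = 0.
On [0, 1], s(x) = -1 + 1·x + 3·x² - 2·x³.
With x = 1/4: s(1/4) = -19/32.

-0.5938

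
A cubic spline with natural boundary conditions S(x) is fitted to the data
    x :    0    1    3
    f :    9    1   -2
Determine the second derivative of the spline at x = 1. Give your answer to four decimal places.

6.5000

Let m_i = S''(x_i). Step sizes h_i = 1, 2; slopes of the chords Δ_i = (y_(i+1) - y_i)/h_i = -8, -3/2.
  1·m_0 + 6·m_1 + 2·m_2 = 6(Δ_1 - Δ_0) = 39
Natural end conditions: m_0 = m_2 = 0.
Solving the tridiagonal system: m_0 = 0, m_1 = 13/2, m_2 = 0.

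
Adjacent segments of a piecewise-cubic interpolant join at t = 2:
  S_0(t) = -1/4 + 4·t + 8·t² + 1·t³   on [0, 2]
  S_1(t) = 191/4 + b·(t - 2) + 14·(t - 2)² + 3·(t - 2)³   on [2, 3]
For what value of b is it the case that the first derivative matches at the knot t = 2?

48

S_0'(t) = 4 + 16·t + 3·t², so S_0'(2) = 48. On the right, S_1'(2) = b, so b = 48.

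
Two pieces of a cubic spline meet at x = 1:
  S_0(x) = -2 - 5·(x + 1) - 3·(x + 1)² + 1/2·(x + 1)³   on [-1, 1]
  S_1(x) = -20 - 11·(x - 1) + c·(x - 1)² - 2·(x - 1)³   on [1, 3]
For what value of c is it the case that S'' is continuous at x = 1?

S_0''(x) = -6 + 3·(x + 1), so S_0''(1) = 0. On the right, S_1''(1) = 2c, so c = 0.

0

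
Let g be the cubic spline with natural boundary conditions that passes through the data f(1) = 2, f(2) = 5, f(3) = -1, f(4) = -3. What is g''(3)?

10

Let m_i = g''(x_i). Step sizes h_i = 1, 1, 1; slopes of the chords Δ_i = (y_(i+1) - y_i)/h_i = 3, -6, -2.
  1·m_0 + 4·m_1 + 1·m_2 = 6(Δ_1 - Δ_0) = -54
  1·m_1 + 4·m_2 + 1·m_3 = 6(Δ_2 - Δ_1) = 24
Natural end conditions: m_0 = m_3 = 0.
Forward elimination and back-substitution give m_0 = 0, m_1 = -16, m_2 = 10, m_3 = 0.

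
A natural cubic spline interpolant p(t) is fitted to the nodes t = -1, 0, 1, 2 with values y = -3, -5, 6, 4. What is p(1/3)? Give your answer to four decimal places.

With M_i denoting the second derivative at x_i, h_i = 1, 1, 1, and Δ_i = (y_(i+1) − y_i)/h_i = -2, 11, -2:
  1·M_0 + 4·M_1 + 1·M_2 = 6(Δ_1 - Δ_0) = 78
  1·M_1 + 4·M_2 + 1·M_3 = 6(Δ_2 - Δ_1) = -78
Natural end conditions: M_0 = M_3 = 0.
Solving the tridiagonal system: M_0 = 0, M_1 = 26, M_2 = -26, M_3 = 0.
On [0, 1], p(t) = -5 + 20/3·t + 13·t² - 26/3·t³.
With t = 1/3: p(1/3) = -134/81.

-1.6543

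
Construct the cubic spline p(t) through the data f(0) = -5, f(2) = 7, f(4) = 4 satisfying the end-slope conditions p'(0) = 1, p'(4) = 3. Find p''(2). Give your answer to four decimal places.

-12.2500

Let M_i = p''(x_i). Step sizes h_i = 2, 2; slopes of the chords Δ_i = (y_(i+1) - y_i)/h_i = 6, -3/2.
  2·M_0 + 8·M_1 + 2·M_2 = 6(Δ_1 - Δ_0) = -45
Clamped end conditions give two more equations: 2h_0·M_0 + h_0·M_1 = 6(Δ_0 - p'(0)) = 30 and h_1·M_1 + 2h_1·M_2 = 6(p'(4) - Δ_1) = 27.
Solving the tridiagonal system: M_0 = 109/8, M_1 = -49/4, M_2 = 103/8.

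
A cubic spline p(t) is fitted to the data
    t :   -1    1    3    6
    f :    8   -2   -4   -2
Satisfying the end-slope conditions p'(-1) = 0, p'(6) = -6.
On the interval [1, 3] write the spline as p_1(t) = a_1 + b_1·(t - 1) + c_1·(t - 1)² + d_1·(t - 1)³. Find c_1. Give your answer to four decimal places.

Write M_i for p''(x_i). With h_i = 2, 2, 3 and divided differences Δ_i = -5, -1, 2/3, the continuity of p' gives the tridiagonal system
  2·M_0 + 8·M_1 + 2·M_2 = 6(Δ_1 - Δ_0) = 24
  2·M_1 + 10·M_2 + 3·M_3 = 6(Δ_2 - Δ_1) = 10
Clamped end conditions give two more equations: 2h_0·M_0 + h_0·M_1 = 6(Δ_0 - p'(-1)) = -30 and h_2·M_2 + 2h_2·M_3 = 6(p'(6) - Δ_2) = -40.
Solving the tridiagonal system: M_0 = -368/37, M_1 = 181/37, M_2 = 88/37, M_3 = -872/111.
On [1, 3], with p_1(t) = a_1 + b_1·(t - 1) + c_1·(t - 1)² + d_1·(t - 1)³: c_1 = M_1/2 = 181/74, d_1 = (M_2 - M_1)/(6h_1) = -31/148, b_1 = Δ_1 - h_1(2M_1 + M_2)/6 = -187/37.

2.4459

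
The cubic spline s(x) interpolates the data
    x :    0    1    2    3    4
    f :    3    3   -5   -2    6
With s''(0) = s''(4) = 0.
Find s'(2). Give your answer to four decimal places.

Put M_i = s'' at the i-th knot. Here h = (1, 1, 1, 1) and Δ = (0, -8, 3, 8), so the interior equations h_(i-1)·M_(i-1) + 2(h_(i-1)+h_i)·M_i + h_i·M_(i+1) = 6(Δ_i − Δ_(i-1)) read
  1·M_0 + 4·M_1 + 1·M_2 = 6(Δ_1 - Δ_0) = -48
  1·M_1 + 4·M_2 + 1·M_3 = 6(Δ_2 - Δ_1) = 66
  1·M_2 + 4·M_3 + 1·M_4 = 6(Δ_3 - Δ_2) = 30
Natural end conditions: M_0 = M_4 = 0.
Solving the tridiagonal system: M_0 = 0, M_1 = -477/28, M_2 = 141/7, M_3 = 69/28, M_4 = 0.
On [2, 3], s'(x) = b_2 + 2c_2·(x - 2) + 3d_2·(x - 2)² with b_2 = Δ_2 - h_2(2M_2 + M_3)/6 = -33/8, c_2 = M_2/2 = 141/14, d_2 = (M_3 - M_2)/(6h_2) = -165/56. So s'(2) = -33/8.

-4.1250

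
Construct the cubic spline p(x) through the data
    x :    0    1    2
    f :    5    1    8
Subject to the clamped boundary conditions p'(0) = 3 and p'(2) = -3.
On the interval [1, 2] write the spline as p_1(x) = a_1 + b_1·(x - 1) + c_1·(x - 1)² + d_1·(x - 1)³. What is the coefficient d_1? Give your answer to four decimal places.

Let m_i = p''(x_i). Step sizes h_i = 1, 1; slopes of the chords Δ_i = (y_(i+1) - y_i)/h_i = -4, 7.
  1·m_0 + 4·m_1 + 1·m_2 = 6(Δ_1 - Δ_0) = 66
Clamped end conditions give two more equations: 2h_0·m_0 + h_0·m_1 = 6(Δ_0 - p'(0)) = -42 and h_1·m_1 + 2h_1·m_2 = 6(p'(2) - Δ_1) = -60.
Solving: m_0 = -81/2, m_1 = 39, m_2 = -99/2.
On [1, 2], with p_1(x) = a_1 + b_1·(x - 1) + c_1·(x - 1)² + d_1·(x - 1)³: c_1 = m_1/2 = 39/2, d_1 = (m_2 - m_1)/(6h_1) = -59/4, b_1 = Δ_1 - h_1(2m_1 + m_2)/6 = 9/4.

-14.7500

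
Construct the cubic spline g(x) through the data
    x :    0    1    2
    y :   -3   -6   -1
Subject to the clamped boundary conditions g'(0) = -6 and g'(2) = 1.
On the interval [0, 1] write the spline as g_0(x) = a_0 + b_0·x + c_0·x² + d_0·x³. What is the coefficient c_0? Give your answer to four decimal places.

Let m_i = g''(x_i). Step sizes h_i = 1, 1; slopes of the chords Δ_i = (y_(i+1) - y_i)/h_i = -3, 5.
  1·m_0 + 4·m_1 + 1·m_2 = 6(Δ_1 - Δ_0) = 48
Clamped end conditions give two more equations: 2h_0·m_0 + h_0·m_1 = 6(Δ_0 - g'(0)) = 18 and h_1·m_1 + 2h_1·m_2 = 6(g'(2) - Δ_1) = -24.
Hence m_0 = 1/2, m_1 = 17, m_2 = -41/2.
On [0, 1], with g_0(x) = a_0 + b_0·x + c_0·x² + d_0·x³: c_0 = m_0/2 = 1/4, d_0 = (m_1 - m_0)/(6h_0) = 11/4, b_0 = Δ_0 - h_0(2m_0 + m_1)/6 = -6.

0.2500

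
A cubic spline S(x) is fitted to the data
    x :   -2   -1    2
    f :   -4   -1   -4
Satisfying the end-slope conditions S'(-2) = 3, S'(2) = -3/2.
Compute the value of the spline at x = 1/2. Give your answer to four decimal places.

-1.1641

Write σ_i for S''(x_i). With h_i = 1, 3 and divided differences Δ_i = 3, -1, the continuity of S' gives the tridiagonal system
  1·σ_0 + 8·σ_1 + 3·σ_2 = 6(Δ_1 - Δ_0) = -24
Clamped end conditions give two more equations: 2h_0·σ_0 + h_0·σ_1 = 6(Δ_0 - S'(-2)) = 0 and h_1·σ_1 + 2h_1·σ_2 = 6(S'(2) - Δ_1) = -3.
Forward elimination and back-substitution give σ_0 = 15/8, σ_1 = -15/4, σ_2 = 11/8.
On [-1, 2], S(x) = -1 + 33/16·(x + 1) - 15/8·(x + 1)² + 41/144·(x + 1)³.
With (x + 1) = 3/2: S(1/2) = -149/128.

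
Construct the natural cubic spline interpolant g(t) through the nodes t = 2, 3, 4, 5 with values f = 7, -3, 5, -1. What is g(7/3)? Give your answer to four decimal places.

Write σ_i for g''(x_i). With h_i = 1, 1, 1 and divided differences Δ_i = -10, 8, -6, the continuity of g' gives the tridiagonal system
  1·σ_0 + 4·σ_1 + 1·σ_2 = 6(Δ_1 - Δ_0) = 108
  1·σ_1 + 4·σ_2 + 1·σ_3 = 6(Δ_2 - Δ_1) = -84
Natural end conditions: σ_0 = σ_3 = 0.
Hence σ_0 = 0, σ_1 = 172/5, σ_2 = -148/5, σ_3 = 0.
On [2, 3], g(t) = 7 - 236/15·(t - 2) + 0·(t - 2)² + 86/15·(t - 2)³.
With (t - 2) = 1/3: g(7/3) = 797/405.

1.9679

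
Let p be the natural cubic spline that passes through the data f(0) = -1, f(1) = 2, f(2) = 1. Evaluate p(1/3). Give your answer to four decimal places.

0.2963

Put M_i = p'' at the i-th knot. Here h = (1, 1) and Δ = (3, -1), so the interior equations h_(i-1)·M_(i-1) + 2(h_(i-1)+h_i)·M_i + h_i·M_(i+1) = 6(Δ_i − Δ_(i-1)) read
  1·M_0 + 4·M_1 + 1·M_2 = 6(Δ_1 - Δ_0) = -24
Natural end conditions: M_0 = M_2 = 0.
Solving the tridiagonal system: M_0 = 0, M_1 = -6, M_2 = 0.
On [0, 1], p(x) = -1 + 4·x + 0·x² - 1·x³.
With x = 1/3: p(1/3) = 8/27.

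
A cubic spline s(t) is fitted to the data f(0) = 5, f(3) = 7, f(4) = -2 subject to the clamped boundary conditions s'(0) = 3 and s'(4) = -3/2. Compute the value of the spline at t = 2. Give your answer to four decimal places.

With M_i denoting the second derivative at x_i, h_i = 3, 1, and Δ_i = (y_(i+1) − y_i)/h_i = 2/3, -9:
  3·M_0 + 8·M_1 + 1·M_2 = 6(Δ_1 - Δ_0) = -58
Clamped end conditions give two more equations: 2h_0·M_0 + h_0·M_1 = 6(Δ_0 - s'(0)) = -14 and h_1·M_1 + 2h_1·M_2 = 6(s'(4) - Δ_1) = 45.
Hence M_0 = 91/24, M_1 = -49/4, M_2 = 229/8.
On [0, 3], s(t) = 5 + 3·t + 91/48·t² - 385/432·t³.
With t = 2: s(2) = 1237/108.

11.4537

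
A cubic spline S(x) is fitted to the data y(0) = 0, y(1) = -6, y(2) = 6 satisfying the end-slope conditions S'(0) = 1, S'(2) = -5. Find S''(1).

60

Let M_i = S''(x_i). Step sizes h_i = 1, 1; slopes of the chords Δ_i = (y_(i+1) - y_i)/h_i = -6, 12.
  1·M_0 + 4·M_1 + 1·M_2 = 6(Δ_1 - Δ_0) = 108
Clamped end conditions give two more equations: 2h_0·M_0 + h_0·M_1 = 6(Δ_0 - S'(0)) = -42 and h_1·M_1 + 2h_1·M_2 = 6(S'(2) - Δ_1) = -102.
Solving: M_0 = -51, M_1 = 60, M_2 = -81.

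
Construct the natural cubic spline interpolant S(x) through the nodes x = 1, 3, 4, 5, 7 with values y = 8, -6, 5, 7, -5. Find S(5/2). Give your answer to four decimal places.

-7.0739

Let M_i = S''(x_i). Step sizes h_i = 2, 1, 1, 2; slopes of the chords Δ_i = (y_(i+1) - y_i)/h_i = -7, 11, 2, -6.
  2·M_0 + 6·M_1 + 1·M_2 = 6(Δ_1 - Δ_0) = 108
  1·M_1 + 4·M_2 + 1·M_3 = 6(Δ_2 - Δ_1) = -54
  1·M_2 + 6·M_3 + 2·M_4 = 6(Δ_3 - Δ_2) = -48
Natural end conditions: M_0 = M_4 = 0.
Forward elimination and back-substitution give M_0 = 0, M_1 = 230/11, M_2 = -192/11, M_3 = -56/11, M_4 = 0.
On [1, 3], S(x) = 8 - 461/33·(x - 1) + 0·(x - 1)² + 115/66·(x - 1)³.
With (x - 1) = 3/2: S(5/2) = -1245/176.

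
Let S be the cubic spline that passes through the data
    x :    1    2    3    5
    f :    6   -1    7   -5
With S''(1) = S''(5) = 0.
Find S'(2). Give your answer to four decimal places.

2.0435

Put m_i = S'' at the i-th knot. Here h = (1, 1, 2) and Δ = (-7, 8, -6), so the interior equations h_(i-1)·m_(i-1) + 2(h_(i-1)+h_i)·m_i + h_i·m_(i+1) = 6(Δ_i − Δ_(i-1)) read
  1·m_0 + 4·m_1 + 1·m_2 = 6(Δ_1 - Δ_0) = 90
  1·m_1 + 6·m_2 + 2·m_3 = 6(Δ_2 - Δ_1) = -84
Natural end conditions: m_0 = m_3 = 0.
Solving the tridiagonal system: m_0 = 0, m_1 = 624/23, m_2 = -426/23, m_3 = 0.
On [2, 3], S'(x) = b_1 + 2c_1·(x - 2) + 3d_1·(x - 2)² with b_1 = Δ_1 - h_1(2m_1 + m_2)/6 = 47/23, c_1 = m_1/2 = 312/23, d_1 = (m_2 - m_1)/(6h_1) = -175/23. So S'(2) = 47/23.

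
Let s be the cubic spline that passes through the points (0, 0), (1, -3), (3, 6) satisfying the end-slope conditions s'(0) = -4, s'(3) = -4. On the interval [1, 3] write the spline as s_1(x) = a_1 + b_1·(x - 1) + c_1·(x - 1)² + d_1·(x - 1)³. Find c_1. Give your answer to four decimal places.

7.5000

Put M_i = s'' at the i-th knot. Here h = (1, 2) and Δ = (-3, 9/2), so the interior equations h_(i-1)·M_(i-1) + 2(h_(i-1)+h_i)·M_i + h_i·M_(i+1) = 6(Δ_i − Δ_(i-1)) read
  1·M_0 + 6·M_1 + 2·M_2 = 6(Δ_1 - Δ_0) = 45
Clamped end conditions give two more equations: 2h_0·M_0 + h_0·M_1 = 6(Δ_0 - s'(0)) = 6 and h_1·M_1 + 2h_1·M_2 = 6(s'(3) - Δ_1) = -51.
Solving the tridiagonal system: M_0 = -9/2, M_1 = 15, M_2 = -81/4.
On [1, 3], with s_1(x) = a_1 + b_1·(x - 1) + c_1·(x - 1)² + d_1·(x - 1)³: c_1 = M_1/2 = 15/2, d_1 = (M_2 - M_1)/(6h_1) = -47/16, b_1 = Δ_1 - h_1(2M_1 + M_2)/6 = 5/4.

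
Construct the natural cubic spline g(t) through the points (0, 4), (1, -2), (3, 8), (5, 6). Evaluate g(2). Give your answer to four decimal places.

Put M_i = g'' at the i-th knot. Here h = (1, 2, 2) and Δ = (-6, 5, -1), so the interior equations h_(i-1)·M_(i-1) + 2(h_(i-1)+h_i)·M_i + h_i·M_(i+1) = 6(Δ_i − Δ_(i-1)) read
  1·M_0 + 6·M_1 + 2·M_2 = 6(Δ_1 - Δ_0) = 66
  2·M_1 + 8·M_2 + 2·M_3 = 6(Δ_2 - Δ_1) = -36
Natural end conditions: M_0 = M_3 = 0.
Solving the tridiagonal system: M_0 = 0, M_1 = 150/11, M_2 = -87/11, M_3 = 0.
On [1, 3], g(t) = -2 - 16/11·(t - 1) + 75/11·(t - 1)² - 79/44·(t - 1)³.
With (t - 1) = 1: g(2) = 69/44.

1.5682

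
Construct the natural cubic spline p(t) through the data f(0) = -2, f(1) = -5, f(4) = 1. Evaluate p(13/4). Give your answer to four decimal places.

Let σ_i = p''(x_i). Step sizes h_i = 1, 3; slopes of the chords Δ_i = (y_(i+1) - y_i)/h_i = -3, 2.
  1·σ_0 + 8·σ_1 + 3·σ_2 = 6(Δ_1 - Δ_0) = 30
Natural end conditions: σ_0 = σ_2 = 0.
Solving: σ_0 = 0, σ_1 = 15/4, σ_2 = 0.
On [1, 4], p(t) = -5 - 7/4·(t - 1) + 15/8·(t - 1)² - 5/24·(t - 1)³.
With (t - 1) = 9/4: p(13/4) = -931/512.

-1.8184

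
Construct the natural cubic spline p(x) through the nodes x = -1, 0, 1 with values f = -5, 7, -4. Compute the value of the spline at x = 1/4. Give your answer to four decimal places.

Write σ_i for p''(x_i). With h_i = 1, 1 and divided differences Δ_i = 12, -11, the continuity of p' gives the tridiagonal system
  1·σ_0 + 4·σ_1 + 1·σ_2 = 6(Δ_1 - Δ_0) = -138
Natural end conditions: σ_0 = σ_2 = 0.
Forward elimination and back-substitution give σ_0 = 0, σ_1 = -69/2, σ_2 = 0.
On [0, 1], p(x) = 7 + 1/2·x - 69/4·x² + 23/4·x³.
With x = 1/4: p(1/4) = 1571/256.

6.1367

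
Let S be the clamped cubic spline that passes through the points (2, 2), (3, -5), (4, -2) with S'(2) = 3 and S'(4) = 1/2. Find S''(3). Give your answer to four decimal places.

Write m_i for S''(x_i). With h_i = 1, 1 and divided differences Δ_i = -7, 3, the continuity of S' gives the tridiagonal system
  1·m_0 + 4·m_1 + 1·m_2 = 6(Δ_1 - Δ_0) = 60
Clamped end conditions give two more equations: 2h_0·m_0 + h_0·m_1 = 6(Δ_0 - S'(2)) = -60 and h_1·m_1 + 2h_1·m_2 = 6(S'(4) - Δ_1) = -15.
Solving the tridiagonal system: m_0 = -185/4, m_1 = 65/2, m_2 = -95/4.

32.5000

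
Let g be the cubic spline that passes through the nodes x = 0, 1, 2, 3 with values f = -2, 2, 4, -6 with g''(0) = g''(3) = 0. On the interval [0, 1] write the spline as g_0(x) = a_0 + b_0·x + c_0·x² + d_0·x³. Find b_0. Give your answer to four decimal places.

3.7333

Let M_i = g''(x_i). Step sizes h_i = 1, 1, 1; slopes of the chords Δ_i = (y_(i+1) - y_i)/h_i = 4, 2, -10.
  1·M_0 + 4·M_1 + 1·M_2 = 6(Δ_1 - Δ_0) = -12
  1·M_1 + 4·M_2 + 1·M_3 = 6(Δ_2 - Δ_1) = -72
Natural end conditions: M_0 = M_3 = 0.
Forward elimination and back-substitution give M_0 = 0, M_1 = 8/5, M_2 = -92/5, M_3 = 0.
On [0, 1], with g_0(x) = a_0 + b_0·x + c_0·x² + d_0·x³: c_0 = M_0/2 = 0, d_0 = (M_1 - M_0)/(6h_0) = 4/15, b_0 = Δ_0 - h_0(2M_0 + M_1)/6 = 56/15.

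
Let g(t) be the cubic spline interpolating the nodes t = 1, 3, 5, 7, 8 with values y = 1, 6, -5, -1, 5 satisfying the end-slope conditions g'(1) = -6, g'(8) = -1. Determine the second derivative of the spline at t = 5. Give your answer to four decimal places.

Put M_i = g'' at the i-th knot. Here h = (2, 2, 2, 1) and Δ = (5/2, -11/2, 2, 6), so the interior equations h_(i-1)·M_(i-1) + 2(h_(i-1)+h_i)·M_i + h_i·M_(i+1) = 6(Δ_i − Δ_(i-1)) read
  2·M_0 + 8·M_1 + 2·M_2 = 6(Δ_1 - Δ_0) = -48
  2·M_1 + 8·M_2 + 2·M_3 = 6(Δ_2 - Δ_1) = 45
  2·M_2 + 6·M_3 + 1·M_4 = 6(Δ_3 - Δ_2) = 24
Clamped end conditions give two more equations: 2h_0·M_0 + h_0·M_1 = 6(Δ_0 - g'(1)) = 51 and h_3·M_3 + 2h_3·M_4 = 6(g'(8) - Δ_3) = -42.
Solving: M_0 = 1639/86, M_1 = -1085/86, M_2 = 637/86, M_3 = 236/43, M_4 = -1021/43.

7.4070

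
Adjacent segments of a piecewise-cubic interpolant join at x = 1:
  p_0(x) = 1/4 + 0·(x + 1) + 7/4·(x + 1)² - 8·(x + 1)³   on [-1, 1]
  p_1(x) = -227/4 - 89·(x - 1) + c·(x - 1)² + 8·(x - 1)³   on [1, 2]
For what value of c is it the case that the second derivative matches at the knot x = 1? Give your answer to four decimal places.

p_0''(x) = 7/2 - 48·(x + 1), so p_0''(1) = -185/2. On the right, p_1''(1) = 2c, so c = -185/4.

-46.2500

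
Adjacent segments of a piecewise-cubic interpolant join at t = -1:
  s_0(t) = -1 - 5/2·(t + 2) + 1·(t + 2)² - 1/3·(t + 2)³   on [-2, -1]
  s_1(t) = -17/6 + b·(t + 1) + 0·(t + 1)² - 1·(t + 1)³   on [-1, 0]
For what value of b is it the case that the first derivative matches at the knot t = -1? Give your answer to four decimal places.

-1.5000

s_0'(t) = -5/2 + 2·(t + 2) - 1·(t + 2)², so s_0'(-1) = -3/2. On the right, s_1'(-1) = b, so b = -3/2.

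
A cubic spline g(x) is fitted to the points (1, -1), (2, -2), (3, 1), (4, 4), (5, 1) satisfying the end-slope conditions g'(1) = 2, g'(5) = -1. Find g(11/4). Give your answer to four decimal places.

-0.1509

Write σ_i for g''(x_i). With h_i = 1, 1, 1, 1 and divided differences Δ_i = -1, 3, 3, -3, the continuity of g' gives the tridiagonal system
  1·σ_0 + 4·σ_1 + 1·σ_2 = 6(Δ_1 - Δ_0) = 24
  1·σ_1 + 4·σ_2 + 1·σ_3 = 6(Δ_2 - Δ_1) = 0
  1·σ_2 + 4·σ_3 + 1·σ_4 = 6(Δ_3 - Δ_2) = -36
Clamped end conditions give two more equations: 2h_0·σ_0 + h_0·σ_1 = 6(Δ_0 - g'(1)) = -18 and h_3·σ_3 + 2h_3·σ_4 = 6(g'(5) - Δ_3) = 12.
Solving the tridiagonal system: σ_0 = -381/28, σ_1 = 129/14, σ_2 = 3/4, σ_3 = -171/14, σ_4 = 339/28.
On [2, 3], g(x) = -2 - 11/56·(x - 2) + 129/28·(x - 2)² - 79/56·(x - 2)³.
With (x - 2) = 3/4: g(11/4) = -541/3584.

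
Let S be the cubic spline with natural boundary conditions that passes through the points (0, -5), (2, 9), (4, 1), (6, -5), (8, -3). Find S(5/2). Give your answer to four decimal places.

With M_i denoting the second derivative at x_i, h_i = 2, 2, 2, 2, and Δ_i = (y_(i+1) − y_i)/h_i = 7, -4, -3, 1:
  2·M_0 + 8·M_1 + 2·M_2 = 6(Δ_1 - Δ_0) = -66
  2·M_1 + 8·M_2 + 2·M_3 = 6(Δ_2 - Δ_1) = 6
  2·M_2 + 8·M_3 + 2·M_4 = 6(Δ_3 - Δ_2) = 24
Natural end conditions: M_0 = M_4 = 0.
Solving the tridiagonal system: M_0 = 0, M_1 = -495/56, M_2 = 33/14, M_3 = 135/56, M_4 = 0.
On [2, 4], S(x) = 9 + 31/28·(x - 2) - 495/112·(x - 2)² + 209/224·(x - 2)³.
With (x - 2) = 1/2: S(5/2) = 15349/1792.

8.5653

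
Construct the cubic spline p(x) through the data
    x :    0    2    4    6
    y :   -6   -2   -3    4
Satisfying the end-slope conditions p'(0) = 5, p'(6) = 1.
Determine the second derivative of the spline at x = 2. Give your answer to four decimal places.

Write M_i for p''(x_i). With h_i = 2, 2, 2 and divided differences Δ_i = 2, -1/2, 7/2, the continuity of p' gives the tridiagonal system
  2·M_0 + 8·M_1 + 2·M_2 = 6(Δ_1 - Δ_0) = -15
  2·M_1 + 8·M_2 + 2·M_3 = 6(Δ_2 - Δ_1) = 24
Clamped end conditions give two more equations: 2h_0·M_0 + h_0·M_1 = 6(Δ_0 - p'(0)) = -18 and h_2·M_2 + 2h_2·M_3 = 6(p'(6) - Δ_2) = -15.
Solving: M_0 = -10/3, M_1 = -7/3, M_2 = 31/6, M_3 = -19/3.

-2.3333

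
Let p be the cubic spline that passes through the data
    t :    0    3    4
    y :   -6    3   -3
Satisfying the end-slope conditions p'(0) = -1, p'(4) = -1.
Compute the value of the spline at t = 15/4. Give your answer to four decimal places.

-2.1621

With σ_i denoting the second derivative at x_i, h_i = 3, 1, and Δ_i = (y_(i+1) − y_i)/h_i = 3, -6:
  3·σ_0 + 8·σ_1 + 1·σ_2 = 6(Δ_1 - Δ_0) = -54
Clamped end conditions give two more equations: 2h_0·σ_0 + h_0·σ_1 = 6(Δ_0 - p'(0)) = 24 and h_1·σ_1 + 2h_1·σ_2 = 6(p'(4) - Δ_1) = 30.
Forward elimination and back-substitution give σ_0 = 43/4, σ_1 = -27/2, σ_2 = 87/4.
On [3, 4], p(t) = 3 - 41/8·(t - 3) - 27/4·(t - 3)² + 47/8·(t - 3)³.
With (t - 3) = 3/4: p(15/4) = -1107/512.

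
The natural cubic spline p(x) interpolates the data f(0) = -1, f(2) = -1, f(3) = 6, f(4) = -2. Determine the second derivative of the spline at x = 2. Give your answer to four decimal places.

Put σ_i = p'' at the i-th knot. Here h = (2, 1, 1) and Δ = (0, 7, -8), so the interior equations h_(i-1)·σ_(i-1) + 2(h_(i-1)+h_i)·σ_i + h_i·σ_(i+1) = 6(Δ_i − Δ_(i-1)) read
  2·σ_0 + 6·σ_1 + 1·σ_2 = 6(Δ_1 - Δ_0) = 42
  1·σ_1 + 4·σ_2 + 1·σ_3 = 6(Δ_2 - Δ_1) = -90
Natural end conditions: σ_0 = σ_3 = 0.
Hence σ_0 = 0, σ_1 = 258/23, σ_2 = -582/23, σ_3 = 0.

11.2174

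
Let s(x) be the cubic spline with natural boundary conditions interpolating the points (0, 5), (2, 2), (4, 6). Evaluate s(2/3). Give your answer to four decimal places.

Write m_i for s''(x_i). With h_i = 2, 2 and divided differences Δ_i = -3/2, 2, the continuity of s' gives the tridiagonal system
  2·m_0 + 8·m_1 + 2·m_2 = 6(Δ_1 - Δ_0) = 21
Natural end conditions: m_0 = m_2 = 0.
Solving: m_0 = 0, m_1 = 21/8, m_2 = 0.
On [0, 2], s(x) = 5 - 19/8·x + 0·x² + 7/32·x³.
With x = 2/3: s(2/3) = 94/27.

3.4815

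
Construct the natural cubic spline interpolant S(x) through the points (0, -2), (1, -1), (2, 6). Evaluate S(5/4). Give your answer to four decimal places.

Let M_i = S''(x_i). Step sizes h_i = 1, 1; slopes of the chords Δ_i = (y_(i+1) - y_i)/h_i = 1, 7.
  1·M_0 + 4·M_1 + 1·M_2 = 6(Δ_1 - Δ_0) = 36
Natural end conditions: M_0 = M_2 = 0.
Forward elimination and back-substitution give M_0 = 0, M_1 = 9, M_2 = 0.
On [1, 2], S(x) = -1 + 4·(x - 1) + 9/2·(x - 1)² - 3/2·(x - 1)³.
With (x - 1) = 1/4: S(5/4) = 33/128.

0.2578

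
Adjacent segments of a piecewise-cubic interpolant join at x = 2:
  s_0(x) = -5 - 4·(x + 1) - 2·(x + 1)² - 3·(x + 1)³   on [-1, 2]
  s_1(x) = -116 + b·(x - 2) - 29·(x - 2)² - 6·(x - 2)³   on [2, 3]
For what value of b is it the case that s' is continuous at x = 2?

-97

s_0'(x) = -4 - 4·(x + 1) - 9·(x + 1)², so s_0'(2) = -97. On the right, s_1'(2) = b, so b = -97.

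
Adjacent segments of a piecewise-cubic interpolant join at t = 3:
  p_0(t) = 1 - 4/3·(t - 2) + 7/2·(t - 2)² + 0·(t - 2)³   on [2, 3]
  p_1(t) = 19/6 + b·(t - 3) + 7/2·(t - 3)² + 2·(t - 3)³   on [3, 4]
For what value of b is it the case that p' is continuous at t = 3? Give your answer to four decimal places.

p_0'(t) = -4/3 + 7·(t - 2) + 0·(t - 2)², so p_0'(3) = 17/3. On the right, p_1'(3) = b, so b = 17/3.

5.6667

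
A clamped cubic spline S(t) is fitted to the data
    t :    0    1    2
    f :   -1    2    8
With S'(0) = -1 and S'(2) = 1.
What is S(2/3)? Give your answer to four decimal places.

0.1481

Write σ_i for S''(x_i). With h_i = 1, 1 and divided differences Δ_i = 3, 6, the continuity of S' gives the tridiagonal system
  1·σ_0 + 4·σ_1 + 1·σ_2 = 6(Δ_1 - Δ_0) = 18
Clamped end conditions give two more equations: 2h_0·σ_0 + h_0·σ_1 = 6(Δ_0 - S'(0)) = 24 and h_1·σ_1 + 2h_1·σ_2 = 6(S'(2) - Δ_1) = -30.
Solving the tridiagonal system: σ_0 = 17/2, σ_1 = 7, σ_2 = -37/2.
On [0, 1], S(t) = -1 - 1·t + 17/4·t² - 1/4·t³.
With t = 2/3: S(2/3) = 4/27.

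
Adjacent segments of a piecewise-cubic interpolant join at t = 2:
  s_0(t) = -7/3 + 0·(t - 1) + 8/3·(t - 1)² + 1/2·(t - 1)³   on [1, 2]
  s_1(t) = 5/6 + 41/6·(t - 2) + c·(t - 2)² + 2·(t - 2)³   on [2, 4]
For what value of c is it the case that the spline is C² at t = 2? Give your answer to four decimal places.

s_0''(t) = 16/3 + 3·(t - 1), so s_0''(2) = 25/3. On the right, s_1''(2) = 2c, so c = 25/6.

4.1667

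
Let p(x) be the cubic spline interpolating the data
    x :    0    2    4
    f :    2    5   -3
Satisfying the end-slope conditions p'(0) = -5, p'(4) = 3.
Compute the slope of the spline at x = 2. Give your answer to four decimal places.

-1.3750

Let σ_i = p''(x_i). Step sizes h_i = 2, 2; slopes of the chords Δ_i = (y_(i+1) - y_i)/h_i = 3/2, -4.
  2·σ_0 + 8·σ_1 + 2·σ_2 = 6(Δ_1 - Δ_0) = -33
Clamped end conditions give two more equations: 2h_0·σ_0 + h_0·σ_1 = 6(Δ_0 - p'(0)) = 39 and h_1·σ_1 + 2h_1·σ_2 = 6(p'(4) - Δ_1) = 42.
Forward elimination and back-substitution give σ_0 = 127/8, σ_1 = -49/4, σ_2 = 133/8.
On [2, 4], p'(x) = b_1 + 2c_1·(x - 2) + 3d_1·(x - 2)² with b_1 = Δ_1 - h_1(2σ_1 + σ_2)/6 = -11/8, c_1 = σ_1/2 = -49/8, d_1 = (σ_2 - σ_1)/(6h_1) = 77/32. So p'(2) = -11/8.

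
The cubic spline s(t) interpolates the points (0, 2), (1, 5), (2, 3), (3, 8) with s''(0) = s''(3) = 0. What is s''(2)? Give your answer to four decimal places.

13.2000

Put m_i = s'' at the i-th knot. Here h = (1, 1, 1) and Δ = (3, -2, 5), so the interior equations h_(i-1)·m_(i-1) + 2(h_(i-1)+h_i)·m_i + h_i·m_(i+1) = 6(Δ_i − Δ_(i-1)) read
  1·m_0 + 4·m_1 + 1·m_2 = 6(Δ_1 - Δ_0) = -30
  1·m_1 + 4·m_2 + 1·m_3 = 6(Δ_2 - Δ_1) = 42
Natural end conditions: m_0 = m_3 = 0.
Solving the tridiagonal system: m_0 = 0, m_1 = -54/5, m_2 = 66/5, m_3 = 0.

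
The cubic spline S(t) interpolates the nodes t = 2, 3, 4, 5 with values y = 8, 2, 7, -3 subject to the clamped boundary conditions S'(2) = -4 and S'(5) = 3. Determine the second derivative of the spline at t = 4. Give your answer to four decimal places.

Write m_i for S''(x_i). With h_i = 1, 1, 1 and divided differences Δ_i = -6, 5, -10, the continuity of S' gives the tridiagonal system
  1·m_0 + 4·m_1 + 1·m_2 = 6(Δ_1 - Δ_0) = 66
  1·m_1 + 4·m_2 + 1·m_3 = 6(Δ_2 - Δ_1) = -90
Clamped end conditions give two more equations: 2h_0·m_0 + h_0·m_1 = 6(Δ_0 - S'(2)) = -12 and h_2·m_2 + 2h_2·m_3 = 6(S'(5) - Δ_2) = 78.
Solving the tridiagonal system: m_0 = -344/15, m_1 = 508/15, m_2 = -698/15, m_3 = 934/15.

-46.5333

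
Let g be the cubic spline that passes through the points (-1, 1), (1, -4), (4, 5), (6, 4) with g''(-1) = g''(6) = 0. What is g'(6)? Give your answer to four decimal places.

With M_i denoting the second derivative at x_i, h_i = 2, 3, 2, and Δ_i = (y_(i+1) − y_i)/h_i = -5/2, 3, -1/2:
  2·M_0 + 10·M_1 + 3·M_2 = 6(Δ_1 - Δ_0) = 33
  3·M_1 + 10·M_2 + 2·M_3 = 6(Δ_2 - Δ_1) = -21
Natural end conditions: M_0 = M_3 = 0.
Solving the tridiagonal system: M_0 = 0, M_1 = 393/91, M_2 = -309/91, M_3 = 0.
On [4, 6], g'(t) = b_2 + 2c_2·(t - 4) + 3d_2·(t - 4)² with b_2 = Δ_2 - h_2(2M_2 + M_3)/6 = 321/182, c_2 = M_2/2 = -309/182, d_2 = (M_3 - M_2)/(6h_2) = 103/364. So g'(6) = -297/182.

-1.6319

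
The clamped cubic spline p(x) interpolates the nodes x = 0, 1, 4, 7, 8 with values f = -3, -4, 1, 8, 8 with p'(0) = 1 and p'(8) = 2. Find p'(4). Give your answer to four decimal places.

Put m_i = p'' at the i-th knot. Here h = (1, 3, 3, 1) and Δ = (-1, 5/3, 7/3, 0), so the interior equations h_(i-1)·m_(i-1) + 2(h_(i-1)+h_i)·m_i + h_i·m_(i+1) = 6(Δ_i − Δ_(i-1)) read
  1·m_0 + 8·m_1 + 3·m_2 = 6(Δ_1 - Δ_0) = 16
  3·m_1 + 12·m_2 + 3·m_3 = 6(Δ_2 - Δ_1) = 4
  3·m_2 + 8·m_3 + 1·m_4 = 6(Δ_3 - Δ_2) = -14
Clamped end conditions give two more equations: 2h_0·m_0 + h_0·m_1 = 6(Δ_0 - p'(0)) = -12 and h_3·m_3 + 2h_3·m_4 = 6(p'(8) - Δ_3) = 12.
Solving: m_0 = -37/5, m_1 = 14/5, m_2 = 1/3, m_3 = -14/5, m_4 = 37/5.
On [4, 7], p'(x) = b_2 + 2c_2·(x - 4) + 3d_2·(x - 4)² with b_2 = Δ_2 - h_2(2m_2 + m_3)/6 = 17/5, c_2 = m_2/2 = 1/6, d_2 = (m_3 - m_2)/(6h_2) = -47/270. So p'(4) = 17/5.

3.4000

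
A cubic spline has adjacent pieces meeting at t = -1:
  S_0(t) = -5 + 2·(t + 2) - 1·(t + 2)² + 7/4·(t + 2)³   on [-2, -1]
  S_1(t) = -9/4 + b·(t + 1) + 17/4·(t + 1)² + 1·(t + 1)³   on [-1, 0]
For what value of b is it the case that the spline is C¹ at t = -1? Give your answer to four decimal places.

5.2500

S_0'(t) = 2 - 2·(t + 2) + 21/4·(t + 2)², so S_0'(-1) = 21/4. On the right, S_1'(-1) = b, so b = 21/4.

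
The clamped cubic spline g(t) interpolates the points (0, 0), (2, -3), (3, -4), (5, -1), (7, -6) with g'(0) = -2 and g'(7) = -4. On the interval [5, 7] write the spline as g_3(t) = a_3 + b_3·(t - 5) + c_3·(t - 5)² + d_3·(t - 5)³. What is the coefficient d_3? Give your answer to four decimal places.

Let m_i = g''(x_i). Step sizes h_i = 2, 1, 2, 2; slopes of the chords Δ_i = (y_(i+1) - y_i)/h_i = -3/2, -1, 3/2, -5/2.
  2·m_0 + 6·m_1 + 1·m_2 = 6(Δ_1 - Δ_0) = 3
  1·m_1 + 6·m_2 + 2·m_3 = 6(Δ_2 - Δ_1) = 15
  2·m_2 + 8·m_3 + 2·m_4 = 6(Δ_3 - Δ_2) = -24
Clamped end conditions give two more equations: 2h_0·m_0 + h_0·m_1 = 6(Δ_0 - g'(0)) = 3 and h_3·m_3 + 2h_3·m_4 = 6(g'(7) - Δ_3) = -9.
Solving the tridiagonal system: m_0 = 241/244, m_1 = -29/61, m_2 = 473/122, m_3 = -475/122, m_4 = -37/122.
On [5, 7], with g_3(t) = a_3 + b_3·(t - 5) + c_3·(t - 5)² + d_3·(t - 5)³: c_3 = m_3/2 = -475/244, d_3 = (m_4 - m_3)/(6h_3) = 73/244, b_3 = Δ_3 - h_3(2m_3 + m_4)/6 = 12/61.

0.2992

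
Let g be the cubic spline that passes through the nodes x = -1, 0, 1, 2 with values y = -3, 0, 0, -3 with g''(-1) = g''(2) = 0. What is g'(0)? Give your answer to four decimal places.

Let m_i = g''(x_i). Step sizes h_i = 1, 1, 1; slopes of the chords Δ_i = (y_(i+1) - y_i)/h_i = 3, 0, -3.
  1·m_0 + 4·m_1 + 1·m_2 = 6(Δ_1 - Δ_0) = -18
  1·m_1 + 4·m_2 + 1·m_3 = 6(Δ_2 - Δ_1) = -18
Natural end conditions: m_0 = m_3 = 0.
Solving: m_0 = 0, m_1 = -18/5, m_2 = -18/5, m_3 = 0.
On [0, 1], g'(x) = b_1 + 2c_1·x + 3d_1·x² with b_1 = Δ_1 - h_1(2m_1 + m_2)/6 = 9/5, c_1 = m_1/2 = -9/5, d_1 = (m_2 - m_1)/(6h_1) = 0. So g'(0) = 9/5.

1.8000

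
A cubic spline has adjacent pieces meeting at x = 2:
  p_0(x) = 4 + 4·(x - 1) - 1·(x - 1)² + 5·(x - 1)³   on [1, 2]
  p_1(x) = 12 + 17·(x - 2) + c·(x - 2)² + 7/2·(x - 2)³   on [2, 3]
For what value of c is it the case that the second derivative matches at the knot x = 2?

p_0''(x) = -2 + 30·(x - 1), so p_0''(2) = 28. On the right, p_1''(2) = 2c, so c = 14.

14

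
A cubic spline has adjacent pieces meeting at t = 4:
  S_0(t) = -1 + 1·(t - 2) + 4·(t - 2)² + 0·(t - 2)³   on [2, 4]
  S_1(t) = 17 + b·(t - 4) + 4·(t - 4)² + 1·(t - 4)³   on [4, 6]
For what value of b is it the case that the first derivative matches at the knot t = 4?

S_0'(t) = 1 + 8·(t - 2) + 0·(t - 2)², so S_0'(4) = 17. On the right, S_1'(4) = b, so b = 17.

17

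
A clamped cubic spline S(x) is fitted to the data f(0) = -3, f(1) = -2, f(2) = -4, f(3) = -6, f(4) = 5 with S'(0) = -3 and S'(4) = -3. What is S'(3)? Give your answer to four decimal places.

8.8929

Write M_i for S''(x_i). With h_i = 1, 1, 1, 1 and divided differences Δ_i = 1, -2, -2, 11, the continuity of S' gives the tridiagonal system
  1·M_0 + 4·M_1 + 1·M_2 = 6(Δ_1 - Δ_0) = -18
  1·M_1 + 4·M_2 + 1·M_3 = 6(Δ_2 - Δ_1) = 0
  1·M_2 + 4·M_3 + 1·M_4 = 6(Δ_3 - Δ_2) = 78
Clamped end conditions give two more equations: 2h_0·M_0 + h_0·M_1 = 6(Δ_0 - S'(0)) = 24 and h_3·M_3 + 2h_3·M_4 = 6(S'(4) - Δ_3) = -84.
Solving: M_0 = 213/14, M_1 = -45/7, M_2 = -15/2, M_3 = 255/7, M_4 = -843/14.
On [3, 4], S'(x) = b_3 + 2c_3·(x - 3) + 3d_3·(x - 3)² with b_3 = Δ_3 - h_3(2M_3 + M_4)/6 = 249/28, c_3 = M_3/2 = 255/14, d_3 = (M_4 - M_3)/(6h_3) = -451/28. So S'(3) = 249/28.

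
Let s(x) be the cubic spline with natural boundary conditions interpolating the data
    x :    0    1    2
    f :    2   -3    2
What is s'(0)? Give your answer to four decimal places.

-7.5000

With M_i denoting the second derivative at x_i, h_i = 1, 1, and Δ_i = (y_(i+1) − y_i)/h_i = -5, 5:
  1·M_0 + 4·M_1 + 1·M_2 = 6(Δ_1 - Δ_0) = 60
Natural end conditions: M_0 = M_2 = 0.
Solving: M_0 = 0, M_1 = 15, M_2 = 0.
On [0, 1], s'(x) = b_0 + 2c_0·x + 3d_0·x² with b_0 = Δ_0 - h_0(2M_0 + M_1)/6 = -15/2, c_0 = M_0/2 = 0, d_0 = (M_1 - M_0)/(6h_0) = 5/2. So s'(0) = -15/2.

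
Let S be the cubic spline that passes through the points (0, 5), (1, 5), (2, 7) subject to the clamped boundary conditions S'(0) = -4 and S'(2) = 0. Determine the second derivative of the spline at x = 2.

-7

Write M_i for S''(x_i). With h_i = 1, 1 and divided differences Δ_i = 0, 2, the continuity of S' gives the tridiagonal system
  1·M_0 + 4·M_1 + 1·M_2 = 6(Δ_1 - Δ_0) = 12
Clamped end conditions give two more equations: 2h_0·M_0 + h_0·M_1 = 6(Δ_0 - S'(0)) = 24 and h_1·M_1 + 2h_1·M_2 = 6(S'(2) - Δ_1) = -12.
Solving the tridiagonal system: M_0 = 11, M_1 = 2, M_2 = -7.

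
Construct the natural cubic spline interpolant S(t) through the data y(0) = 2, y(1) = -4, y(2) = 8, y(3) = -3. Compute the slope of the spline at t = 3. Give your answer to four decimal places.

-18.3333

With m_i denoting the second derivative at x_i, h_i = 1, 1, 1, and Δ_i = (y_(i+1) − y_i)/h_i = -6, 12, -11:
  1·m_0 + 4·m_1 + 1·m_2 = 6(Δ_1 - Δ_0) = 108
  1·m_1 + 4·m_2 + 1·m_3 = 6(Δ_2 - Δ_1) = -138
Natural end conditions: m_0 = m_3 = 0.
Hence m_0 = 0, m_1 = 38, m_2 = -44, m_3 = 0.
On [2, 3], S'(t) = b_2 + 2c_2·(t - 2) + 3d_2·(t - 2)² with b_2 = Δ_2 - h_2(2m_2 + m_3)/6 = 11/3, c_2 = m_2/2 = -22, d_2 = (m_3 - m_2)/(6h_2) = 22/3. So S'(3) = -55/3.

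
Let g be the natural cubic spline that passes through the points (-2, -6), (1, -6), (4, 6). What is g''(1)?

2

Write m_i for g''(x_i). With h_i = 3, 3 and divided differences Δ_i = 0, 4, the continuity of g' gives the tridiagonal system
  3·m_0 + 12·m_1 + 3·m_2 = 6(Δ_1 - Δ_0) = 24
Natural end conditions: m_0 = m_2 = 0.
Forward elimination and back-substitution give m_0 = 0, m_1 = 2, m_2 = 0.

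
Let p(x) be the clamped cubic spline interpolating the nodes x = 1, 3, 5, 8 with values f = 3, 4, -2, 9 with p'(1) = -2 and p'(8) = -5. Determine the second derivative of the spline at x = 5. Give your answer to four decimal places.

Let σ_i = p''(x_i). Step sizes h_i = 2, 2, 3; slopes of the chords Δ_i = (y_(i+1) - y_i)/h_i = 1/2, -3, 11/3.
  2·σ_0 + 8·σ_1 + 2·σ_2 = 6(Δ_1 - Δ_0) = -21
  2·σ_1 + 10·σ_2 + 3·σ_3 = 6(Δ_2 - Δ_1) = 40
Clamped end conditions give two more equations: 2h_0·σ_0 + h_0·σ_1 = 6(Δ_0 - p'(1)) = 15 and h_2·σ_2 + 2h_2·σ_3 = 6(p'(8) - Δ_2) = -52.
Solving: σ_0 = 527/74, σ_1 = -499/74, σ_2 = 346/37, σ_3 = -1481/111.

9.3514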